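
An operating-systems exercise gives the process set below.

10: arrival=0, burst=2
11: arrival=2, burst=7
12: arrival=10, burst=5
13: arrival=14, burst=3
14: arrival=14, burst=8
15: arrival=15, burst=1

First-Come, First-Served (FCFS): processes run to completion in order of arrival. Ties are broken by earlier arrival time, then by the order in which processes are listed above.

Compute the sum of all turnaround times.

Schedule: | 10 0-2 | 11 2-9 | idle 9-10 | 12 10-15 | 13 15-18 | 14 18-26 | 15 26-27 |
Completion: 10=2  11=9  12=15  13=18  14=26  15=27
Turnaround (C−A): 10=2  11=7  12=5  13=4  14=12  15=12
Turnaround = completion − arrival: 10=2, 11=7, 12=5, 13=4, 14=12, 15=12
Total turnaround = 2 + 7 + 5 + 4 + 12 + 12 = 42

42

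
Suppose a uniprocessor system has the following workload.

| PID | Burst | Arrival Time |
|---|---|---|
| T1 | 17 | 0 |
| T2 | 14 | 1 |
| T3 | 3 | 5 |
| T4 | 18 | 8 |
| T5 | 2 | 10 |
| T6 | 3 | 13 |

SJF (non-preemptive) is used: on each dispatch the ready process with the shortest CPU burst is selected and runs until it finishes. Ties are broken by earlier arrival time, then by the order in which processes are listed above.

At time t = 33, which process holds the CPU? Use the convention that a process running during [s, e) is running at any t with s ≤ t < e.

Timeline: | T1 0-17 | T5 17-19 | T3 19-22 | T6 22-25 | T2 25-39 | T4 39-57 |
Completion: T1=17  T2=39  T3=22  T4=57  T5=19  T6=25
Turnaround (C−A): T1=17  T2=38  T3=17  T4=49  T5=9  T6=12

T2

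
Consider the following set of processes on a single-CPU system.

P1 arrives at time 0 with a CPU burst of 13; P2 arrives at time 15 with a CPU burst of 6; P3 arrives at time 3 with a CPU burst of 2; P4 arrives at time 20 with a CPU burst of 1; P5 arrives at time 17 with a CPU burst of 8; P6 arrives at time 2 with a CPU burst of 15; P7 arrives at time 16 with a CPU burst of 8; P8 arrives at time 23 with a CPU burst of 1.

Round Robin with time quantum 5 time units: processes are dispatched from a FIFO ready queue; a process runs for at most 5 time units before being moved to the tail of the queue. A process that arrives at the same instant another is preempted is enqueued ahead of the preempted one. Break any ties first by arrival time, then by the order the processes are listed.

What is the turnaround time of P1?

Gantt: | P1 0-5 | P6 5-10 | P3 10-12 | P1 12-17 | P6 17-22 | P2 22-27 | P7 27-32 | P5 32-37 | P1 37-40 | P4 40-41 | P6 41-46 | P8 46-47 | P2 47-48 | P7 48-51 | P5 51-54 |
Completion: P1=40  P2=48  P3=12  P4=41  P5=54  P6=46  P7=51  P8=47
Turnaround (C−A): P1=40  P2=33  P3=9  P4=21  P5=37  P6=44  P7=35  P8=24
Turnaround(P1) = completion − arrival = 40 − 0 = 40

40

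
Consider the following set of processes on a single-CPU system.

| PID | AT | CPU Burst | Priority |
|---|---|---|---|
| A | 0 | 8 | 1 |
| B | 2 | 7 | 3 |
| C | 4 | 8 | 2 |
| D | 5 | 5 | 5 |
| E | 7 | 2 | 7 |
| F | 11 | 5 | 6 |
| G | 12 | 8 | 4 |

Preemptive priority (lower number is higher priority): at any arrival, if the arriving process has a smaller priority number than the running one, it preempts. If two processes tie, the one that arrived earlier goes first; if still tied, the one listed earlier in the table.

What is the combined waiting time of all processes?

114

Gantt: | A 0-8 | C 8-16 | B 16-23 | G 23-31 | D 31-36 | F 36-41 | E 41-43 |
Completion: A=8  B=23  C=16  D=36  E=43  F=41  G=31
Turnaround (C−A): A=8  B=21  C=12  D=31  E=36  F=30  G=19
Waiting = turnaround − burst: A=0, B=14, C=4, D=26, E=34, F=25, G=11
Total waiting = 0 + 14 + 4 + 26 + 34 + 25 + 11 = 114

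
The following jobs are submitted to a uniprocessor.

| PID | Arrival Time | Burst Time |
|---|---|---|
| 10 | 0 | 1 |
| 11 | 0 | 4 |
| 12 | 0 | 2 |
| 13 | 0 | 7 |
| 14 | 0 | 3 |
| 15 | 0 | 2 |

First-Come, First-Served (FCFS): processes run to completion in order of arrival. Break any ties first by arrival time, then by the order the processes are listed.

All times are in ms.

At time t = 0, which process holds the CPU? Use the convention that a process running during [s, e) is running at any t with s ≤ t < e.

Timeline: | 10 0-1 | 11 1-5 | 12 5-7 | 13 7-14 | 14 14-17 | 15 17-19 |
Completion: 10=1  11=5  12=7  13=14  14=17  15=19

10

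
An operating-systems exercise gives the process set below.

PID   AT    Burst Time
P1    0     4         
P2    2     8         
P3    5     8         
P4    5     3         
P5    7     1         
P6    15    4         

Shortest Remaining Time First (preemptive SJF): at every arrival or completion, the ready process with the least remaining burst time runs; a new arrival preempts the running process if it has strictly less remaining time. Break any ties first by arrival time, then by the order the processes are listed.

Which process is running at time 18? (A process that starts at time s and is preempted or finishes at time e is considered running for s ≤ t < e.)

Schedule: | P1 0-4 | P2 4-5 | P4 5-8 | P5 8-9 | P2 9-16 | P6 16-20 | P3 20-28 |
Completion: P1=4  P2=16  P3=28  P4=8  P5=9  P6=20
Turnaround (C−A): P1=4  P2=14  P3=23  P4=3  P5=2  P6=5

P6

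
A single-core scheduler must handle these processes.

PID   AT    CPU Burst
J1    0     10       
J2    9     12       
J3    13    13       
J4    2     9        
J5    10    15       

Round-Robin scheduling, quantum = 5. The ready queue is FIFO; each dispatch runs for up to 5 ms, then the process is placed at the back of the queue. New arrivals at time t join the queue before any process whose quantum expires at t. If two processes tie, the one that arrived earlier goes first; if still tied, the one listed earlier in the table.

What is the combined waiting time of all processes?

Schedule: | J1 0-5 | J4 5-10 | J1 10-15 | J2 15-20 | J5 20-25 | J4 25-29 | J3 29-34 | J2 34-39 | J5 39-44 | J3 44-49 | J2 49-51 | J5 51-56 | J3 56-59 |
Completion: J1=15  J2=51  J3=59  J4=29  J5=56
Turnaround (C−A): J1=15  J2=42  J3=46  J4=27  J5=46
Waiting = turnaround − burst: J1=5, J2=30, J3=33, J4=18, J5=31
Total waiting = 5 + 30 + 33 + 18 + 31 = 117

117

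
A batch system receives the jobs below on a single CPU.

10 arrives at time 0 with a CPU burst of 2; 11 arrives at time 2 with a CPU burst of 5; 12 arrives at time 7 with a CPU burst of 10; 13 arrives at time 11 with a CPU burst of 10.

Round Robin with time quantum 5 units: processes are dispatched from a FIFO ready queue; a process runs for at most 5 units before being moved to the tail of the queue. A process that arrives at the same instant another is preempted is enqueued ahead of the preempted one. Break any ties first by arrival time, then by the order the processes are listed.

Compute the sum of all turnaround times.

Schedule: | 10 0-2 | 11 2-7 | 12 7-12 | 13 12-17 | 12 17-22 | 13 22-27 |
Completion: 10=2  11=7  12=22  13=27
Turnaround (C−A): 10=2  11=5  12=15  13=16
Turnaround = completion − arrival: 10=2, 11=5, 12=15, 13=16
Total turnaround = 2 + 5 + 15 + 16 = 38

38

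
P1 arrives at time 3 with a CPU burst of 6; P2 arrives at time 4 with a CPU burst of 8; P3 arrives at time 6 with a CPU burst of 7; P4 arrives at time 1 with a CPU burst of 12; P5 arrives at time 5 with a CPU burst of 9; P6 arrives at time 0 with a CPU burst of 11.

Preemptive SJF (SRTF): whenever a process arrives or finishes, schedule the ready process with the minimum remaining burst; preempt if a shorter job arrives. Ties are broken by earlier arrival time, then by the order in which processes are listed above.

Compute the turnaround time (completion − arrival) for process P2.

28

Gantt: | P6 0-3 | P1 3-9 | P3 9-16 | P6 16-24 | P2 24-32 | P5 32-41 | P4 41-53 |
Completion: P1=9  P2=32  P3=16  P4=53  P5=41  P6=24
Turnaround (C−A): P1=6  P2=28  P3=10  P4=52  P5=36  P6=24
Turnaround(P2) = completion − arrival = 32 − 4 = 28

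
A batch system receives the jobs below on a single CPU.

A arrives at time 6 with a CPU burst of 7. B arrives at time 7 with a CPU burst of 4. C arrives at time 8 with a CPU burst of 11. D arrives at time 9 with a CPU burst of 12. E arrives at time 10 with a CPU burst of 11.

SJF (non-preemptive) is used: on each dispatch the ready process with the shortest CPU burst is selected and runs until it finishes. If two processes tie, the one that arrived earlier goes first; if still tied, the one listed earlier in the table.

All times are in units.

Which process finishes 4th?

E

Schedule: | idle 0-6 | A 6-13 | B 13-17 | C 17-28 | E 28-39 | D 39-51 |
Completion: A=13  B=17  C=28  D=51  E=39
Finish order: A → B → C → E → D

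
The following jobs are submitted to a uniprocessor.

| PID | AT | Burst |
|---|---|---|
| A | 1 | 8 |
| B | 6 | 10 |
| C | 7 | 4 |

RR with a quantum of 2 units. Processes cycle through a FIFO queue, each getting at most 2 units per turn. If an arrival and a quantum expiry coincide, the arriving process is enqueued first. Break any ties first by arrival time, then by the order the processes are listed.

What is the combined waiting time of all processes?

17

Gantt: | idle 0-1 | A 1-7 | B 7-9 | C 9-11 | A 11-13 | B 13-15 | C 15-17 | B 17-23 |
Completion: A=13  B=23  C=17
Turnaround (C−A): A=12  B=17  C=10
Waiting = turnaround − burst: A=4, B=7, C=6
Total waiting = 4 + 7 + 6 = 17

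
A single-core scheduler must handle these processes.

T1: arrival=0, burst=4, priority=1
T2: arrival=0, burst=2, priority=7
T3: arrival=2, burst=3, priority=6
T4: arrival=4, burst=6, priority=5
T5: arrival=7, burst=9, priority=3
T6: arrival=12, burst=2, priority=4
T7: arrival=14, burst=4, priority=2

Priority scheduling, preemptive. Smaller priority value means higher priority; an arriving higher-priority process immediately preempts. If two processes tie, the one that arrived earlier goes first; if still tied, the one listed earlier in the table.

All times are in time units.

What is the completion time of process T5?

Timeline: | T1 0-4 | T4 4-7 | T5 7-14 | T7 14-18 | T5 18-20 | T6 20-22 | T4 22-25 | T3 25-28 | T2 28-30 |
Completion: T1=4  T2=30  T3=28  T4=25  T5=20  T6=22  T7=18
Turnaround (C−A): T1=4  T2=30  T3=26  T4=21  T5=13  T6=10  T7=4

20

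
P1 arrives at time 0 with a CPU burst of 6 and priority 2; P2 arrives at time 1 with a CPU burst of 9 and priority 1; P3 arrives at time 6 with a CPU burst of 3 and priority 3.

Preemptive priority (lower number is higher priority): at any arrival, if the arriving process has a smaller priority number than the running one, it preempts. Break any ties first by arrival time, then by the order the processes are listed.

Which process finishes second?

P1

Gantt: | P1 0-1 | P2 1-10 | P1 10-15 | P3 15-18 |
Completion: P1=15  P2=10  P3=18
Finish order: P2 → P1 → P3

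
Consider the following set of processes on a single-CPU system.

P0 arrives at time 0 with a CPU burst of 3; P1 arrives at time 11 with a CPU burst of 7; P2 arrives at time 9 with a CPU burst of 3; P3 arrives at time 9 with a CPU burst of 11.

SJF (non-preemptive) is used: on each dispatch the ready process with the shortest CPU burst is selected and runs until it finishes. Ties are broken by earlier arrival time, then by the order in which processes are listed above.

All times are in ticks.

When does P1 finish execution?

19

Gantt: | P0 0-3 | idle 3-9 | P2 9-12 | P1 12-19 | P3 19-30 |
Completion: P0=3  P1=19  P2=12  P3=30
Turnaround (C−A): P0=3  P1=8  P2=3  P3=21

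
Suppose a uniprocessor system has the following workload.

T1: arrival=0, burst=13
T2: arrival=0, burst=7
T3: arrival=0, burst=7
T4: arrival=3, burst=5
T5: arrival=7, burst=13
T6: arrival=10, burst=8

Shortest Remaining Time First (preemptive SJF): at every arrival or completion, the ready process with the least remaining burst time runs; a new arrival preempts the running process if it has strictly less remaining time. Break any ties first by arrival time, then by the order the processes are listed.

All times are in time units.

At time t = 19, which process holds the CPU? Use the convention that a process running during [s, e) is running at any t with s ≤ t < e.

T6

Schedule: | T2 0-7 | T4 7-12 | T3 12-19 | T6 19-27 | T1 27-40 | T5 40-53 |
Completion: T1=40  T2=7  T3=19  T4=12  T5=53  T6=27
Turnaround (C−A): T1=40  T2=7  T3=19  T4=9  T5=46  T6=17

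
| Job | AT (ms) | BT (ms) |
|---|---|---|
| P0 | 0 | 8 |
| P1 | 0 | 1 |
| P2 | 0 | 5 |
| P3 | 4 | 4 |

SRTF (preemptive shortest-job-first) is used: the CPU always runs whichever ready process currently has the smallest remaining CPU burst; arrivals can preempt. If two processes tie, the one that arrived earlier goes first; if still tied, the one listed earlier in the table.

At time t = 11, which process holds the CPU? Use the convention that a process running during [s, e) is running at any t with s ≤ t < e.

Gantt: | P1 0-1 | P2 1-6 | P3 6-10 | P0 10-18 |
Completion: P0=18  P1=1  P2=6  P3=10
Turnaround (C−A): P0=18  P1=1  P2=6  P3=6

P0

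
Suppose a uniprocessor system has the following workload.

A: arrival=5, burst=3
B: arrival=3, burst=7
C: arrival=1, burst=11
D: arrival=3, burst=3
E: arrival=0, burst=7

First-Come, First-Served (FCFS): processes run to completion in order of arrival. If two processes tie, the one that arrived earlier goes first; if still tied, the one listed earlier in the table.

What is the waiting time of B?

15

Schedule: | E 0-7 | C 7-18 | B 18-25 | D 25-28 | A 28-31 |
Completion: A=31  B=25  C=18  D=28  E=7
Waiting(B) = turnaround − burst = 22 − 7 = 15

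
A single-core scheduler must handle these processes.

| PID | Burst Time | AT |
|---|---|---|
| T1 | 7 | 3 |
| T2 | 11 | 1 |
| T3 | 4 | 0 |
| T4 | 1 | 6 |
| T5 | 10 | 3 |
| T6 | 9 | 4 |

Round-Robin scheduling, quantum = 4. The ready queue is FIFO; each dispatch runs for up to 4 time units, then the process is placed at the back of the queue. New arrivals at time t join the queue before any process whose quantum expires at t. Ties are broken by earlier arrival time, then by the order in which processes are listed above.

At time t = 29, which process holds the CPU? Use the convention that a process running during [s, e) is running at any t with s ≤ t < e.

Gantt: | T3 0-4 | T2 4-8 | T1 8-12 | T5 12-16 | T6 16-20 | T4 20-21 | T2 21-25 | T1 25-28 | T5 28-32 | T6 32-36 | T2 36-39 | T5 39-41 | T6 41-42 |
Completion: T1=28  T2=39  T3=4  T4=21  T5=41  T6=42
Turnaround (C−A): T1=25  T2=38  T3=4  T4=15  T5=38  T6=38

T5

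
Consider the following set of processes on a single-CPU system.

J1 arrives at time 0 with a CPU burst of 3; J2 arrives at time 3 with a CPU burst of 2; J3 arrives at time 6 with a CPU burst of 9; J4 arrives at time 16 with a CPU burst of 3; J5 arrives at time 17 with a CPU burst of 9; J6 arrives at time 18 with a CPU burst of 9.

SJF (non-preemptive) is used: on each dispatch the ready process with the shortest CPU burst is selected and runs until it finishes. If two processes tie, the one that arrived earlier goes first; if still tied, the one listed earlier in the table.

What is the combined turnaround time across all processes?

47

Gantt: | J1 0-3 | J2 3-5 | idle 5-6 | J3 6-15 | idle 15-16 | J4 16-19 | J5 19-28 | J6 28-37 |
Completion: J1=3  J2=5  J3=15  J4=19  J5=28  J6=37
Turnaround (C−A): J1=3  J2=2  J3=9  J4=3  J5=11  J6=19
Turnaround = completion − arrival: J1=3, J2=2, J3=9, J4=3, J5=11, J6=19
Total turnaround = 3 + 2 + 9 + 3 + 11 + 19 = 47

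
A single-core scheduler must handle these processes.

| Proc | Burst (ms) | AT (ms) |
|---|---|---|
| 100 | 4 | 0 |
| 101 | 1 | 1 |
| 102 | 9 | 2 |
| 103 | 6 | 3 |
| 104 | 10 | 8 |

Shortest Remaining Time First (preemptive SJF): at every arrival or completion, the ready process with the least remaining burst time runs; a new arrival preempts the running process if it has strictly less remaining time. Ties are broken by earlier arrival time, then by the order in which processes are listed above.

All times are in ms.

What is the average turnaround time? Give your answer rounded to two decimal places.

Timeline: | 100 0-1 | 101 1-2 | 100 2-5 | 103 5-11 | 102 11-20 | 104 20-30 |
Completion: 100=5  101=2  102=20  103=11  104=30
Turnaround (C−A): 100=5  101=1  102=18  103=8  104=22
Turnaround times: 100=5, 101=1, 102=18, 103=8, 104=22
Average turnaround = (5+1+18+8+22) / 5 = 54/5 = 10.80

10.80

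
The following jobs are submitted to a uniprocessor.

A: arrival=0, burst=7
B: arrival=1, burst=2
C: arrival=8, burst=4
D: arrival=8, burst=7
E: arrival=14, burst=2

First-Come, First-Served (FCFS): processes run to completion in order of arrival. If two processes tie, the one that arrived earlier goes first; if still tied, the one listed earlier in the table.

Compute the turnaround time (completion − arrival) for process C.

Timeline: | A 0-7 | B 7-9 | C 9-13 | D 13-20 | E 20-22 |
Completion: A=7  B=9  C=13  D=20  E=22
Turnaround (C−A): A=7  B=8  C=5  D=12  E=8
Turnaround(C) = completion − arrival = 13 − 8 = 5

5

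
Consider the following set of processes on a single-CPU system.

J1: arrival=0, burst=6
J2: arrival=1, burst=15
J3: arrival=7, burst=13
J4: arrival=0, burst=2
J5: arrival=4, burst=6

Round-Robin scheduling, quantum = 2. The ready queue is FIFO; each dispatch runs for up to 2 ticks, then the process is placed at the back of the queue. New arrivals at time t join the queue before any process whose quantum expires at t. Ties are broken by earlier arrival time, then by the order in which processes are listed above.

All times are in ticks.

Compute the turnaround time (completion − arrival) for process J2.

40

Gantt: | J1 0-2 | J4 2-4 | J2 4-6 | J1 6-8 | J5 8-10 | J2 10-12 | J3 12-14 | J1 14-16 | J5 16-18 | J2 18-20 | J3 20-22 | J5 22-24 | J2 24-26 | J3 26-28 | J2 28-30 | J3 30-32 | J2 32-34 | J3 34-36 | J2 36-38 | J3 38-40 | J2 40-41 | J3 41-42 |
Completion: J1=16  J2=41  J3=42  J4=4  J5=24
Turnaround (C−A): J1=16  J2=40  J3=35  J4=4  J5=20
Turnaround(J2) = completion − arrival = 41 − 1 = 40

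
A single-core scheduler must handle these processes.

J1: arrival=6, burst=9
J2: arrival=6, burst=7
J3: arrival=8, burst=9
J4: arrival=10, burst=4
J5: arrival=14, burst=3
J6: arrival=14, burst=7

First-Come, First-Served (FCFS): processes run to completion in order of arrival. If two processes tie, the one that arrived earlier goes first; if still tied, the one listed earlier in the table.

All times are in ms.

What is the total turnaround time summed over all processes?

128

Gantt: | idle 0-6 | J1 6-15 | J2 15-22 | J3 22-31 | J4 31-35 | J5 35-38 | J6 38-45 |
Completion: J1=15  J2=22  J3=31  J4=35  J5=38  J6=45
Turnaround (C−A): J1=9  J2=16  J3=23  J4=25  J5=24  J6=31
Turnaround = completion − arrival: J1=9, J2=16, J3=23, J4=25, J5=24, J6=31
Total turnaround = 9 + 16 + 23 + 25 + 24 + 31 = 128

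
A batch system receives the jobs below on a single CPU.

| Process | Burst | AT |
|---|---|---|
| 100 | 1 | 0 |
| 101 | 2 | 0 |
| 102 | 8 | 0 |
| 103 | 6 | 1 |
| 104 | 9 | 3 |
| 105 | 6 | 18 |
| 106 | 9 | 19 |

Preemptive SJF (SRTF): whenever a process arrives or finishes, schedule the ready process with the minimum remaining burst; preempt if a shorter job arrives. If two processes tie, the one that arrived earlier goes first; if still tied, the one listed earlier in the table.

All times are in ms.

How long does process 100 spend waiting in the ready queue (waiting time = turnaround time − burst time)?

Schedule: | 100 0-1 | 101 1-3 | 103 3-9 | 102 9-17 | 104 17-18 | 105 18-24 | 104 24-32 | 106 32-41 |
Completion: 100=1  101=3  102=17  103=9  104=32  105=24  106=41
Turnaround (C−A): 100=1  101=3  102=17  103=8  104=29  105=6  106=22
Waiting(100) = turnaround − burst = 1 − 1 = 0

0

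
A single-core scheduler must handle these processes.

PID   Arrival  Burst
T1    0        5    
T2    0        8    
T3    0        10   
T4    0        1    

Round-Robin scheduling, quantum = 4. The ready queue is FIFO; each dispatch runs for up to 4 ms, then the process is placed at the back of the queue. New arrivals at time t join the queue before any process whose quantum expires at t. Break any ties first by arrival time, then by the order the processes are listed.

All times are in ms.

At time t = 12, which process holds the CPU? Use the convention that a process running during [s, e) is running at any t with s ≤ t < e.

Gantt: | T1 0-4 | T2 4-8 | T3 8-12 | T4 12-13 | T1 13-14 | T2 14-18 | T3 18-24 |
Completion: T1=14  T2=18  T3=24  T4=13

T4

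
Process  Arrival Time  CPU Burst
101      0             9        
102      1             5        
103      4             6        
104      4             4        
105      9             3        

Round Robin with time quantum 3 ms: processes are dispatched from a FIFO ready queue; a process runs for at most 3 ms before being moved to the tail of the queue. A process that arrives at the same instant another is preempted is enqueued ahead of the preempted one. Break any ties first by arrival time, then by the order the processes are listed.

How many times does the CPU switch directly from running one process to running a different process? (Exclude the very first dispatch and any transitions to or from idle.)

Timeline: | 101 0-3 | 102 3-6 | 101 6-9 | 103 9-12 | 104 12-15 | 102 15-17 | 105 17-20 | 101 20-23 | 103 23-26 | 104 26-27 |
Completion: 101=23  102=17  103=26  104=27  105=20

9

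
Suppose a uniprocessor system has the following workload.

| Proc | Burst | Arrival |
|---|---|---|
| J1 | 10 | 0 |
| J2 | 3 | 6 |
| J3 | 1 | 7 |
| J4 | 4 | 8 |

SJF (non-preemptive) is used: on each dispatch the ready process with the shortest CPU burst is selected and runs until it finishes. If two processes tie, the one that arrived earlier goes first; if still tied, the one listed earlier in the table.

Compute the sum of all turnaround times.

32

Gantt: | J1 0-10 | J3 10-11 | J2 11-14 | J4 14-18 |
Completion: J1=10  J2=14  J3=11  J4=18
Turnaround = completion − arrival: J1=10, J2=8, J3=4, J4=10
Total turnaround = 10 + 8 + 4 + 10 = 32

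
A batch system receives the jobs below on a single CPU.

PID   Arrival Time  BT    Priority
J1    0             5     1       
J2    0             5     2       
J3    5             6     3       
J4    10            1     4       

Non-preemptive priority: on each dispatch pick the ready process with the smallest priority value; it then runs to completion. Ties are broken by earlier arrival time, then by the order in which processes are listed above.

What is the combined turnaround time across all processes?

33

Timeline: | J1 0-5 | J2 5-10 | J3 10-16 | J4 16-17 |
Completion: J1=5  J2=10  J3=16  J4=17
Turnaround (C−A): J1=5  J2=10  J3=11  J4=7
Turnaround = completion − arrival: J1=5, J2=10, J3=11, J4=7
Total turnaround = 5 + 10 + 11 + 7 = 33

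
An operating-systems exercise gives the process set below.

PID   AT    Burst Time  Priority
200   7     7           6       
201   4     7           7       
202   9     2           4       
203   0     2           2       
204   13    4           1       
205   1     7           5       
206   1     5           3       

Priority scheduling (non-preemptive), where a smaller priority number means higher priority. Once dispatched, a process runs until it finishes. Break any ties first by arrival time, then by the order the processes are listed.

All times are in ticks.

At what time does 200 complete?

27

Gantt: | 203 0-2 | 206 2-7 | 205 7-14 | 204 14-18 | 202 18-20 | 200 20-27 | 201 27-34 |
Completion: 200=27  201=34  202=20  203=2  204=18  205=14  206=7
Turnaround (C−A): 200=20  201=30  202=11  203=2  204=5  205=13  206=6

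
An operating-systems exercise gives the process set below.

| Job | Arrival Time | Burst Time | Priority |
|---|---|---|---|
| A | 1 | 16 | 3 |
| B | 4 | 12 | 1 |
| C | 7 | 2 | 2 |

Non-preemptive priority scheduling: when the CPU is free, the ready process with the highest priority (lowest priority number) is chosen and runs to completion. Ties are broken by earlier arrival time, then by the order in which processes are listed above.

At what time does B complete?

Gantt: | idle 0-1 | A 1-17 | B 17-29 | C 29-31 |
Completion: A=17  B=29  C=31

29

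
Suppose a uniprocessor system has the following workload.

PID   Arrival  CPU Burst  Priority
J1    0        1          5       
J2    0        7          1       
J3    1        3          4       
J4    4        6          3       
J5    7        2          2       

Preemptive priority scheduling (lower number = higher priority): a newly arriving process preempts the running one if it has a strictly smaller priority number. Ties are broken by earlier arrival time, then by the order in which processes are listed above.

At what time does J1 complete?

Gantt: | J2 0-7 | J5 7-9 | J4 9-15 | J3 15-18 | J1 18-19 |
Completion: J1=19  J2=7  J3=18  J4=15  J5=9
Turnaround (C−A): J1=19  J2=7  J3=17  J4=11  J5=2

19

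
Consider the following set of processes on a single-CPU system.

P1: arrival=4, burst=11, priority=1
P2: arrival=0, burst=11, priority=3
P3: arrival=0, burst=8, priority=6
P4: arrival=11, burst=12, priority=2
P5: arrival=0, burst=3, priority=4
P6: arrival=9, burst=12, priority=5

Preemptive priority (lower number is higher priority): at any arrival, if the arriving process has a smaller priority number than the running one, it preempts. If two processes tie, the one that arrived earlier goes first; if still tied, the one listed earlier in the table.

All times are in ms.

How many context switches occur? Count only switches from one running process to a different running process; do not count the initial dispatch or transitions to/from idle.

Schedule: | P2 0-4 | P1 4-15 | P4 15-27 | P2 27-34 | P5 34-37 | P6 37-49 | P3 49-57 |
Completion: P1=15  P2=34  P3=57  P4=27  P5=37  P6=49

6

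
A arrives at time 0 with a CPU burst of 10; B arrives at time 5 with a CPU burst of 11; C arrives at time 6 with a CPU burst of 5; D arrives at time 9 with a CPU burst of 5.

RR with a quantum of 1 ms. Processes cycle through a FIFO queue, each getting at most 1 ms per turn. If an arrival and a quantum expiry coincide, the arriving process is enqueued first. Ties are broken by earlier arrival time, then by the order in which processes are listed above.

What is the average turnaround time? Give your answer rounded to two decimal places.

Schedule: | A 0-5 | B 5-6 | A 6-7 | C 7-8 | B 8-9 | A 9-10 | C 10-11 | D 11-12 | B 12-13 | A 13-14 | C 14-15 | D 15-16 | B 16-17 | A 17-18 | C 18-19 | D 19-20 | B 20-21 | A 21-22 | C 22-23 | D 23-24 | B 24-25 | D 25-26 | B 26-31 |
Completion: A=22  B=31  C=23  D=26
Turnaround (C−A): A=22  B=26  C=17  D=17
Turnaround times: A=22, B=26, C=17, D=17
Average turnaround = (22+26+17+17) / 4 = 82/4 = 20.50

20.50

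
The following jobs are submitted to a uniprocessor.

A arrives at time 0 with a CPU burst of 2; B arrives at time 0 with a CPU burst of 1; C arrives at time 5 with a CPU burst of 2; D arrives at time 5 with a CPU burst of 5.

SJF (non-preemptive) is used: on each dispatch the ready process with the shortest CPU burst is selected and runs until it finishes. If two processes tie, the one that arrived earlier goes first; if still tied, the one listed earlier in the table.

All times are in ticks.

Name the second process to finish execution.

Gantt: | B 0-1 | A 1-3 | idle 3-5 | C 5-7 | D 7-12 |
Completion: A=3  B=1  C=7  D=12
Turnaround (C−A): A=3  B=1  C=2  D=7
Finish order: B → A → C → D

A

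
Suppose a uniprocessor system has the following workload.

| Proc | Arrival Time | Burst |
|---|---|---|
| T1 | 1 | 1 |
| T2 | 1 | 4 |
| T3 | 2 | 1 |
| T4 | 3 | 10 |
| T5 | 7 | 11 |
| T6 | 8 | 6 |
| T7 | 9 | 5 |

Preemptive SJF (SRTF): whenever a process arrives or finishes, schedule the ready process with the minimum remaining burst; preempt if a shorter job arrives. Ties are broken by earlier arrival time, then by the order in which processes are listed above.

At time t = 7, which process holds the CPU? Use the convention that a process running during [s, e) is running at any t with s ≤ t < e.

T4

Gantt: | idle 0-1 | T1 1-2 | T3 2-3 | T2 3-7 | T4 7-8 | T6 8-14 | T7 14-19 | T4 19-28 | T5 28-39 |
Completion: T1=2  T2=7  T3=3  T4=28  T5=39  T6=14  T7=19
Turnaround (C−A): T1=1  T2=6  T3=1  T4=25  T5=32  T6=6  T7=10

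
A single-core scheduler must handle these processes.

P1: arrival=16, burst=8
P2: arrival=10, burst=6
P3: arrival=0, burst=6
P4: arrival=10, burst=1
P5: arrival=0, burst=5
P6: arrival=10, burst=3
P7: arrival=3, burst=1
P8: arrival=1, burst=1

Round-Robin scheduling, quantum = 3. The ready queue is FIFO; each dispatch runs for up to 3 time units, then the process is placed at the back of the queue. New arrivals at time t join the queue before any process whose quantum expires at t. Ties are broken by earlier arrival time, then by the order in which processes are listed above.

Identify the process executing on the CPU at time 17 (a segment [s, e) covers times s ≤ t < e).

Gantt: | P3 0-3 | P5 3-6 | P8 6-7 | P7 7-8 | P3 8-11 | P5 11-13 | P2 13-16 | P4 16-17 | P6 17-20 | P1 20-23 | P2 23-26 | P1 26-31 |
Completion: P1=31  P2=26  P3=11  P4=17  P5=13  P6=20  P7=8  P8=7

P6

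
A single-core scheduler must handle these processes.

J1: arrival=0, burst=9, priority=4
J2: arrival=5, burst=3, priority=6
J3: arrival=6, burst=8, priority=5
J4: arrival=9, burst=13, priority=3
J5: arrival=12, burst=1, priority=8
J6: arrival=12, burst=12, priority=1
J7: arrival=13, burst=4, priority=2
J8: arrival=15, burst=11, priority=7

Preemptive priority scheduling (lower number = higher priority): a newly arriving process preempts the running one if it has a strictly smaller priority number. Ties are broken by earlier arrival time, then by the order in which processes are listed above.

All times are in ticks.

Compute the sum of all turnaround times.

243

Schedule: | J1 0-9 | J4 9-12 | J6 12-24 | J7 24-28 | J4 28-38 | J3 38-46 | J2 46-49 | J8 49-60 | J5 60-61 |
Completion: J1=9  J2=49  J3=46  J4=38  J5=61  J6=24  J7=28  J8=60
Turnaround (C−A): J1=9  J2=44  J3=40  J4=29  J5=49  J6=12  J7=15  J8=45
Turnaround = completion − arrival: J1=9, J2=44, J3=40, J4=29, J5=49, J6=12, J7=15, J8=45
Total turnaround = 9 + 44 + 40 + 29 + 49 + 12 + 15 + 45 = 243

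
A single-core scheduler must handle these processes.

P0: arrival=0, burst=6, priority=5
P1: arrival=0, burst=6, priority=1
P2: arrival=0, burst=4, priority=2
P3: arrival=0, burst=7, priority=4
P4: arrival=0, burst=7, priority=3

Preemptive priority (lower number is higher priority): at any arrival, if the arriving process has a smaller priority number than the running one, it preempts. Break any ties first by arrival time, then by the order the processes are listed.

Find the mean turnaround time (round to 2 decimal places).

17.40

Timeline: | P1 0-6 | P2 6-10 | P4 10-17 | P3 17-24 | P0 24-30 |
Completion: P0=30  P1=6  P2=10  P3=24  P4=17
Turnaround (C−A): P0=30  P1=6  P2=10  P3=24  P4=17
Turnaround times: P0=30, P1=6, P2=10, P3=24, P4=17
Average turnaround = (30+6+10+24+17) / 5 = 87/5 = 17.40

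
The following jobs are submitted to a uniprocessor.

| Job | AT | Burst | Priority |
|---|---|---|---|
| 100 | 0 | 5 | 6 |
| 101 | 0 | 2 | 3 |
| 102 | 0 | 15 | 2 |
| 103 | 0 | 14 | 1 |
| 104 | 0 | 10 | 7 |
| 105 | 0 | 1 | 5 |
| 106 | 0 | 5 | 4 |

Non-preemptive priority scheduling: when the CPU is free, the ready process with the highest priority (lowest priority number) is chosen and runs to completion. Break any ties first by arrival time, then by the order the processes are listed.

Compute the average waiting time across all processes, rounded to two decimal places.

27.00

Schedule: | 103 0-14 | 102 14-29 | 101 29-31 | 106 31-36 | 105 36-37 | 100 37-42 | 104 42-52 |
Completion: 100=42  101=31  102=29  103=14  104=52  105=37  106=36
Turnaround (C−A): 100=42  101=31  102=29  103=14  104=52  105=37  106=36
Waiting times: 100=37, 101=29, 102=14, 103=0, 104=42, 105=36, 106=31
Average waiting = (37+29+14+0+42+36+31) / 7 = 189/7 = 27.00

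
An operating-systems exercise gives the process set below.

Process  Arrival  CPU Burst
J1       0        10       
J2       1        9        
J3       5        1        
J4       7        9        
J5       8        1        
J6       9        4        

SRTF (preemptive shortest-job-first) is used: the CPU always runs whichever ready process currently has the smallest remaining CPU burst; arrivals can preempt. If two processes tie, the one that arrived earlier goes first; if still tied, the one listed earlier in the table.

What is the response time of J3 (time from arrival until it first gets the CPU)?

Timeline: | J1 0-5 | J3 5-6 | J1 6-8 | J5 8-9 | J1 9-12 | J6 12-16 | J2 16-25 | J4 25-34 |
Completion: J1=12  J2=25  J3=6  J4=34  J5=9  J6=16
Response(J3) = first start − arrival = 5 − 5 = 0

0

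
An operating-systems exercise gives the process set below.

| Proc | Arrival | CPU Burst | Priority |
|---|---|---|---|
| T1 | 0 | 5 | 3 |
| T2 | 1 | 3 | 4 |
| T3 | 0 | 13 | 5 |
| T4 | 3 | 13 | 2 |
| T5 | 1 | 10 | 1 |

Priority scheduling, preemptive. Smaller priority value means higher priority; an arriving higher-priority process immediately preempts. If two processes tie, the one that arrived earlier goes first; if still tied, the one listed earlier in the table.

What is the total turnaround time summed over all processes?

133

Timeline: | T1 0-1 | T5 1-11 | T4 11-24 | T1 24-28 | T2 28-31 | T3 31-44 |
Completion: T1=28  T2=31  T3=44  T4=24  T5=11
Turnaround (C−A): T1=28  T2=30  T3=44  T4=21  T5=10
Turnaround = completion − arrival: T1=28, T2=30, T3=44, T4=21, T5=10
Total turnaround = 28 + 30 + 44 + 21 + 10 = 133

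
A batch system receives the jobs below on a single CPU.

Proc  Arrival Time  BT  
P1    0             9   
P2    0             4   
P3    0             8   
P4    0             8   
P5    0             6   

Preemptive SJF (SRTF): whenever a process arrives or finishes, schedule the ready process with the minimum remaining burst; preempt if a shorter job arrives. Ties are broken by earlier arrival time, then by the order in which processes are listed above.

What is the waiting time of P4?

18

Schedule: | P2 0-4 | P5 4-10 | P3 10-18 | P4 18-26 | P1 26-35 |
Completion: P1=35  P2=4  P3=18  P4=26  P5=10
Waiting(P4) = turnaround − burst = 26 − 8 = 18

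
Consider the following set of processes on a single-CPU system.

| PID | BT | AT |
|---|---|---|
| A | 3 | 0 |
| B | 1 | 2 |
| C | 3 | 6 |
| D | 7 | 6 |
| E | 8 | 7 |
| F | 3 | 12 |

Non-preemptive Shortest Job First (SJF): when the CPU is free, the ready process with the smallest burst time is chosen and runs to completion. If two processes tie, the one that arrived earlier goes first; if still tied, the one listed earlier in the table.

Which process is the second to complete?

B

Schedule: | A 0-3 | B 3-4 | idle 4-6 | C 6-9 | D 9-16 | F 16-19 | E 19-27 |
Completion: A=3  B=4  C=9  D=16  E=27  F=19
Turnaround (C−A): A=3  B=2  C=3  D=10  E=20  F=7
Finish order: A → B → C → D → F → E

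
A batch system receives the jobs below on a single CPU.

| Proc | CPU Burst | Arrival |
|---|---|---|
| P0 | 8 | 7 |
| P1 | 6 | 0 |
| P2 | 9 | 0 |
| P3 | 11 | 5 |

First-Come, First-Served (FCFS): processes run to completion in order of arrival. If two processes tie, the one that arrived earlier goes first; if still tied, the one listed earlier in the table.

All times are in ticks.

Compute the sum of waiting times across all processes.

Gantt: | P1 0-6 | P2 6-15 | P3 15-26 | P0 26-34 |
Completion: P0=34  P1=6  P2=15  P3=26
Turnaround (C−A): P0=27  P1=6  P2=15  P3=21
Waiting = turnaround − burst: P0=19, P1=0, P2=6, P3=10
Total waiting = 19 + 0 + 6 + 10 = 35

35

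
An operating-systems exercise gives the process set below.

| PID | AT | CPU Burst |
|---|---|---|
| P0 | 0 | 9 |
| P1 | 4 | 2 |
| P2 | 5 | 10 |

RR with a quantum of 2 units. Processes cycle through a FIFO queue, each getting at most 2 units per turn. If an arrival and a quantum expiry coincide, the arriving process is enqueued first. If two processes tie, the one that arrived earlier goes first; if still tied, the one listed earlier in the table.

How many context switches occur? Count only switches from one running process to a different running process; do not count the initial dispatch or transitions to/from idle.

Timeline: | P0 0-4 | P1 4-6 | P0 6-8 | P2 8-10 | P0 10-12 | P2 12-14 | P0 14-15 | P2 15-21 |
Completion: P0=15  P1=6  P2=21
Turnaround (C−A): P0=15  P1=2  P2=16

7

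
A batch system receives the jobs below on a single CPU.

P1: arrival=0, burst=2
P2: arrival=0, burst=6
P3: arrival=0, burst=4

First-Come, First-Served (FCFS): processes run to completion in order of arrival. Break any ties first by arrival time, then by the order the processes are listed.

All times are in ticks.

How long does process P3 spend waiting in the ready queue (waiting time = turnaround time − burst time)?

8

Schedule: | P1 0-2 | P2 2-8 | P3 8-12 |
Completion: P1=2  P2=8  P3=12
Turnaround (C−A): P1=2  P2=8  P3=12
Waiting(P3) = turnaround − burst = 12 − 4 = 8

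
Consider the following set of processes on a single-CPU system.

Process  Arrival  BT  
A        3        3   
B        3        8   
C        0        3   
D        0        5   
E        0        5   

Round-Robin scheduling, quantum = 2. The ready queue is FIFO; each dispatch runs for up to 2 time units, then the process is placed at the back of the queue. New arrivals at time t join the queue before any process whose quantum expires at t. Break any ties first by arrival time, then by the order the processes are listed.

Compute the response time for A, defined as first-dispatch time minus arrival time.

Schedule: | C 0-2 | D 2-4 | E 4-6 | C 6-7 | A 7-9 | B 9-11 | D 11-13 | E 13-15 | A 15-16 | B 16-18 | D 18-19 | E 19-20 | B 20-24 |
Completion: A=16  B=24  C=7  D=19  E=20
Turnaround (C−A): A=13  B=21  C=7  D=19  E=20
Response(A) = first start − arrival = 7 − 3 = 4

4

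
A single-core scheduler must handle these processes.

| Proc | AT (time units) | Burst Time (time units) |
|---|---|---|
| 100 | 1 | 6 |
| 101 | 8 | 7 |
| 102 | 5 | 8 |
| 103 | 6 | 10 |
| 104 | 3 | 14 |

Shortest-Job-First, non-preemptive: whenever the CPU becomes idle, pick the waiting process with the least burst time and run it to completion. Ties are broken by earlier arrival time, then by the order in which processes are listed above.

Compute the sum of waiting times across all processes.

54

Gantt: | idle 0-1 | 100 1-7 | 102 7-15 | 101 15-22 | 103 22-32 | 104 32-46 |
Completion: 100=7  101=22  102=15  103=32  104=46
Turnaround (C−A): 100=6  101=14  102=10  103=26  104=43
Waiting = turnaround − burst: 100=0, 101=7, 102=2, 103=16, 104=29
Total waiting = 0 + 7 + 2 + 16 + 29 = 54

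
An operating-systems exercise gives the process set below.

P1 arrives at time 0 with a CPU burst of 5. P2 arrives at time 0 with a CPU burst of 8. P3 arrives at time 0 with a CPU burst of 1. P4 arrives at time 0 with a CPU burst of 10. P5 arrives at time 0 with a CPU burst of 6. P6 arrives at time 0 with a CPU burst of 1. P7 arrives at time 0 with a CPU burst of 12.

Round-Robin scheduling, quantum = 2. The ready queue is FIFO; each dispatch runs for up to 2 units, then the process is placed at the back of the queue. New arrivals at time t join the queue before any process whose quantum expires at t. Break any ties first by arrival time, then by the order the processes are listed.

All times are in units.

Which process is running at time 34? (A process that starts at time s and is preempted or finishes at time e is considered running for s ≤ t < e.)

P4

Timeline: | P1 0-2 | P2 2-4 | P3 4-5 | P4 5-7 | P5 7-9 | P6 9-10 | P7 10-12 | P1 12-14 | P2 14-16 | P4 16-18 | P5 18-20 | P7 20-22 | P1 22-23 | P2 23-25 | P4 25-27 | P5 27-29 | P7 29-31 | P2 31-33 | P4 33-35 | P7 35-37 | P4 37-39 | P7 39-43 |
Completion: P1=23  P2=33  P3=5  P4=39  P5=29  P6=10  P7=43
Turnaround (C−A): P1=23  P2=33  P3=5  P4=39  P5=29  P6=10  P7=43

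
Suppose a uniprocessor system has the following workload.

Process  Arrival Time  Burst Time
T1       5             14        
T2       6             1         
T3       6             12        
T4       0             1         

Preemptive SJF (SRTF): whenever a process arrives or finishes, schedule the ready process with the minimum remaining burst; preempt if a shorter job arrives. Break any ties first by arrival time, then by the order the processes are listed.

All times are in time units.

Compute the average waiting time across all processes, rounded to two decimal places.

Timeline: | T4 0-1 | idle 1-5 | T1 5-6 | T2 6-7 | T3 7-19 | T1 19-32 |
Completion: T1=32  T2=7  T3=19  T4=1
Waiting times: T1=13, T2=0, T3=1, T4=0
Average waiting = (13+0+1+0) / 4 = 14/4 = 3.50

3.50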